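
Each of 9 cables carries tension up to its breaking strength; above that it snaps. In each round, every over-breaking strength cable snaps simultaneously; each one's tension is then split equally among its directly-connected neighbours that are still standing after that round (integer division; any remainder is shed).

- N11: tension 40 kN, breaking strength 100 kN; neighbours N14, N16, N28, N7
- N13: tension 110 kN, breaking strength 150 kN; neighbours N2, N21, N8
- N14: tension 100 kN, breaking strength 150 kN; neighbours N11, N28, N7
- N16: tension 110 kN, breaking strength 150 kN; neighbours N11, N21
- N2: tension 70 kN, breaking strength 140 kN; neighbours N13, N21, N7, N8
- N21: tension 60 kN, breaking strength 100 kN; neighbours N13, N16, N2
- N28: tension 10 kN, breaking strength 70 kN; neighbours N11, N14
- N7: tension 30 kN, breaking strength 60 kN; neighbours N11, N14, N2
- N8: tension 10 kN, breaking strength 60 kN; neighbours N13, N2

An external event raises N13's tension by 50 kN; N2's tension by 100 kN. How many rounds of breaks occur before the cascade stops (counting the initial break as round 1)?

Round 1 — N13 at 160 > 150; N2 at 170 > 140. N13, N2 snap.
  N13 sheds 160 kN to N21, N8: 80 each.
    N21: 60+80 = 140 > 100
    N8: 10+80 = 90 > 60
  N2 sheds 170 kN to N21, N7, N8: 56 each (2 lost).
    N21: 140+56 = 196 > 100
    N7: 30+56 = 86 > 60
    N8: 90+56 = 146 > 60
Round 2 — N21, N7, N8 snap.
  N21 sheds 196 kN to N16: 196 each.
    N16: 110+196 = 306 > 150
  N7 sheds 86 kN to N11, N14: 43 each.
    N11: 40+43 = 83 ≤ 100
    N14: 100+43 = 143 ≤ 150
  N8 sheds 146 kN: no online neighbours, lost.
Round 3 — N16 snaps.
  N16 sheds 306 kN to N11: 306 each.
    N11: 83+306 = 389 > 100
Round 4 — N11 snaps.
  N11 sheds 389 kN to N14, N28: 194 each (1 lost).
    N14: 143+194 = 337 > 150
    N28: 10+194 = 204 > 70
Round 5 — N14, N28 snap.
  N14 sheds 337 kN: no online neighbours, lost.
  N28 sheds 204 kN: no online neighbours, lost.
No further breaks.

5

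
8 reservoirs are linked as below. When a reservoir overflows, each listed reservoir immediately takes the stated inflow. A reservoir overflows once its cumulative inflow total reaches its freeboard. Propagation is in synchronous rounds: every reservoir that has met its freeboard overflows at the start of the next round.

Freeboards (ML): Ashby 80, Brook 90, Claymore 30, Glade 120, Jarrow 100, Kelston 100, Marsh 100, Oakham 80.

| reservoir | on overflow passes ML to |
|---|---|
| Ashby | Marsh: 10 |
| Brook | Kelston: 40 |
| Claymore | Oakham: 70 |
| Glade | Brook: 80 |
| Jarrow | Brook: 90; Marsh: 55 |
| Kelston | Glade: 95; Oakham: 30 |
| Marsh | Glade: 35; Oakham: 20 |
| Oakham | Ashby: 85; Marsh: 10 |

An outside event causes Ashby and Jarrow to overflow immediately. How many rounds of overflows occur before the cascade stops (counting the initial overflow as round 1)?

2

Round 1 — Ashby, Jarrow overflow (initial).
  Brook: +90 → 90 ≥ 90
  Marsh: +10+55 → 65 < 100
Round 2 — Brook overflows.
  Kelston: +40 → 40 < 100
No further overflows.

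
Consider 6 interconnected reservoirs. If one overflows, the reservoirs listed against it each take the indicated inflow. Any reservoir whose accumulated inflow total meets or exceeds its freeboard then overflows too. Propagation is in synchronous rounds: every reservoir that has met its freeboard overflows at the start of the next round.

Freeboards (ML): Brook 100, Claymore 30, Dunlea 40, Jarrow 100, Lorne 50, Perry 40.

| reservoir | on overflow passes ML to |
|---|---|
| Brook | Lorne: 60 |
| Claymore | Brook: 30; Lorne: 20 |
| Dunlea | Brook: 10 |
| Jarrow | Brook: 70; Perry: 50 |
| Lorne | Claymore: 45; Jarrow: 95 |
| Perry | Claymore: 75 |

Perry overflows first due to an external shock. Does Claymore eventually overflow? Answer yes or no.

yes

Round 1 — Perry overflows (initial).
  Claymore: +75 → 75 ≥ 30
Round 2 — Claymore overflows.
  Brook: +30 → 30 < 100
  Lorne: +20 → 20 < 50
No further overflows.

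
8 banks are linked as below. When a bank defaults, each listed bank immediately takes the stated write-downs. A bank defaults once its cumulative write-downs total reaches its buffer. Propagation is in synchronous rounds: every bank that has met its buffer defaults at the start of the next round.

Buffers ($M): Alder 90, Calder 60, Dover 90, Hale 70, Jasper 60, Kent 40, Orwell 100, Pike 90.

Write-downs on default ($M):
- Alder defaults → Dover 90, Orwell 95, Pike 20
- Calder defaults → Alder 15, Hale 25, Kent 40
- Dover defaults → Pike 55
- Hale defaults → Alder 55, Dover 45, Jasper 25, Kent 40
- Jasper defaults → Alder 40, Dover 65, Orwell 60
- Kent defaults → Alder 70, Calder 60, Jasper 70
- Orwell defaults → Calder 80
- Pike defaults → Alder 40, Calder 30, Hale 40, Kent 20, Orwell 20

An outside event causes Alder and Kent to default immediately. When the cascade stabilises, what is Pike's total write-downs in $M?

75

Round 1 — Alder, Kent default (initial).
  Calder: +60 → 60 ≥ 60
  Dover: +90 → 90 ≥ 90
  Jasper: +70 → 70 ≥ 60
  Orwell: +95 → 95 < 100
  Pike: +20 → 20 < 90
Round 2 — Calder, Dover, Jasper default.
  Hale: +25 → 25 < 70
  Orwell: +60 → 155 ≥ 100
  Pike: +55 → 75 < 90
Round 3 — Orwell defaults.
No further defaults.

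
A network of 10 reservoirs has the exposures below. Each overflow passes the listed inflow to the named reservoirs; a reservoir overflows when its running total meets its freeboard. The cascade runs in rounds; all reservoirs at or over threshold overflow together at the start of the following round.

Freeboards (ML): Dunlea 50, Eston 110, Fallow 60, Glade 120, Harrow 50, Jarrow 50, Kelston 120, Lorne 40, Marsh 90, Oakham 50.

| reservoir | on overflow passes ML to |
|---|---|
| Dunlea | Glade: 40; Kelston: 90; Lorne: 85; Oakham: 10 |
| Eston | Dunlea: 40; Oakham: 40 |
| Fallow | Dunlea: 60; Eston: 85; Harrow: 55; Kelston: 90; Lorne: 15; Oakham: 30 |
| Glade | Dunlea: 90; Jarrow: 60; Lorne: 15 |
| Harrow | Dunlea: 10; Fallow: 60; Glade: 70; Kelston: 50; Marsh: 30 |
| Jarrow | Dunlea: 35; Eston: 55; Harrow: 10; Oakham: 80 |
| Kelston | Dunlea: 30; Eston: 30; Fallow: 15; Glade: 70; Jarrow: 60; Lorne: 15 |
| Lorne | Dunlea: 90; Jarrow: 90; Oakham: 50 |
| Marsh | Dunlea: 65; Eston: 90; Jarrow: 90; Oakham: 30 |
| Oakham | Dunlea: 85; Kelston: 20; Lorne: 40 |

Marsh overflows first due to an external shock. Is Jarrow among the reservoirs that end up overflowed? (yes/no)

Round 1 — Marsh overflows (initial).
  Dunlea: +65 → 65 ≥ 50
  Eston: +90 → 90 < 110
  Jarrow: +90 → 90 ≥ 50
  Oakham: +30 → 30 < 50
Round 2 — Dunlea, Jarrow overflow.
  Eston: +55 → 145 ≥ 110
  Glade: +40 → 40 < 120
  Harrow: +10 → 10 < 50
  Kelston: +90 → 90 < 120
  Lorne: +85 → 85 ≥ 40
  Oakham: +10+80 → 120 ≥ 50
Round 3 — Eston, Lorne, Oakham overflow.
  Kelston: +20 → 110 < 120
No further overflows.

yes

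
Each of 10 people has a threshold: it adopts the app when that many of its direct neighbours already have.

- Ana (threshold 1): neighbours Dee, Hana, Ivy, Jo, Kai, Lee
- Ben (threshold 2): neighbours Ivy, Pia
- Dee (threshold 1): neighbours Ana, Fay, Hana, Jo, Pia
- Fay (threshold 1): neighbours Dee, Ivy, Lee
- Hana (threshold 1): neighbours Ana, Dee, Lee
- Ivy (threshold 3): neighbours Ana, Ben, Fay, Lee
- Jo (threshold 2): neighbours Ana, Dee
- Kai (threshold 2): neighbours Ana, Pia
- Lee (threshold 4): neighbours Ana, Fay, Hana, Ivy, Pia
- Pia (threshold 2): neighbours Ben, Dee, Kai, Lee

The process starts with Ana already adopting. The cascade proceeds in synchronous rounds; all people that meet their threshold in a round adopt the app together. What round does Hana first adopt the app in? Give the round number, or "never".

2

Round 1 — Ana adopts the app (initial).
Round 2 — checking thresholds:
  Dee: 1 of 5 neighbours ≥ 1, adopts the app.
  Hana: 1 of 3 neighbours ≥ 1, adopts the app.
  Ivy: 1 of 4 neighbours < 3, not yet.
  Jo: 1 of 2 neighbours < 2, not yet.
  Kai: 1 of 2 neighbours < 2, not yet.
  Lee: 1 of 5 neighbours < 4, not yet.
Round 3 — checking thresholds:
  Fay: 1 of 3 neighbours ≥ 1, adopts the app.
  Ivy: 1 of 4 neighbours < 3, not yet.
  Jo: 2 of 2 neighbours ≥ 2, adopts the app.
  Kai: 1 of 2 neighbours < 2, not yet.
  Lee: 2 of 5 neighbours < 4, not yet.
  Pia: 1 of 4 neighbours < 2, not yet.
Round 4 — no new adoptions; cascade stops.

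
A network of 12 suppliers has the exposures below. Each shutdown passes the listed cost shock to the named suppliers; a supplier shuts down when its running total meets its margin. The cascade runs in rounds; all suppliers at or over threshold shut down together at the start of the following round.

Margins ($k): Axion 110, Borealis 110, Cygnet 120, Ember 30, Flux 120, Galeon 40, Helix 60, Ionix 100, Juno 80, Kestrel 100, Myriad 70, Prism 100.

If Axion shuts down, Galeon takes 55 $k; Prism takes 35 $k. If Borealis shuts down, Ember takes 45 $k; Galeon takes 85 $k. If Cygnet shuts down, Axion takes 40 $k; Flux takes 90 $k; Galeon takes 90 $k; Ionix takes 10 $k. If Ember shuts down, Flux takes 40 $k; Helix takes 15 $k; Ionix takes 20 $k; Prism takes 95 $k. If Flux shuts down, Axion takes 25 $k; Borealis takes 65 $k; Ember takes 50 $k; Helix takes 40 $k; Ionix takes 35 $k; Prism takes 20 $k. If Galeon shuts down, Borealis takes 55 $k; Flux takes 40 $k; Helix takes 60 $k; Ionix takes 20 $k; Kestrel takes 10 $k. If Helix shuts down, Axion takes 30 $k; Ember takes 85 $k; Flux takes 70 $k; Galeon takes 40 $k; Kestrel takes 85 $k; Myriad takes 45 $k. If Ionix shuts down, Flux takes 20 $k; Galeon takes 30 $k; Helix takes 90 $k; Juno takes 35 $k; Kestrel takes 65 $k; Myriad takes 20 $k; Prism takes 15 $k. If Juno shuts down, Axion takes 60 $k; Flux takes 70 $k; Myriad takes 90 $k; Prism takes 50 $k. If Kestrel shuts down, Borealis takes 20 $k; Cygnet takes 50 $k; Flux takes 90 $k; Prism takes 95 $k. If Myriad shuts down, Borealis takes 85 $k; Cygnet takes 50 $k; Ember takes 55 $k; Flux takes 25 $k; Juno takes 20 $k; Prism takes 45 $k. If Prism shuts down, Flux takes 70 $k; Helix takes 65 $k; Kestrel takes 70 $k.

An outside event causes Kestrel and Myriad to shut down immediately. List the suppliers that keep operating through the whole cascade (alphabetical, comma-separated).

Round 1 — Kestrel, Myriad shut down (initial).
  Borealis: +20+85 → 105 < 110
  Cygnet: +50+50 → 100 < 120
  Ember: +55 → 55 ≥ 30
  Flux: +90+25 → 115 < 120
  Juno: +20 → 20 < 80
  Prism: +95+45 → 140 ≥ 100
Round 2 — Ember, Prism shut down.
  Flux: +40+70 → 225 ≥ 120
  Helix: +15+65 → 80 ≥ 60
  Ionix: +20 → 20 < 100
Round 3 — Flux, Helix shut down.
  Axion: +25+30 → 55 < 110
  Borealis: +65 → 170 ≥ 110
  Galeon: +40 → 40 ≥ 40
  Ionix: +35 → 55 < 100
Round 4 — Borealis, Galeon shut down.
  Ionix: +20 → 75 < 100
No further shutdowns.

Axion, Cygnet, Ionix, Juno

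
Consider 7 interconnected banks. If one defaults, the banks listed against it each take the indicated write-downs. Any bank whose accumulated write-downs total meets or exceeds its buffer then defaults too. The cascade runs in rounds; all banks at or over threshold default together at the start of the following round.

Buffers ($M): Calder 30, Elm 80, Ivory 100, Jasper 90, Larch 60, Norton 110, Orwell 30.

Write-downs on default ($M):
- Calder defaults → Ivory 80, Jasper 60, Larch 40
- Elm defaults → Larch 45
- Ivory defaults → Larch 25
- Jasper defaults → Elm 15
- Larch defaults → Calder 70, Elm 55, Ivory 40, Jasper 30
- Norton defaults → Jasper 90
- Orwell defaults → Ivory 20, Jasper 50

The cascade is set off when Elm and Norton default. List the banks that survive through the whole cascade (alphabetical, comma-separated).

Round 1 — Elm, Norton default (initial).
  Jasper: +90 → 90 ≥ 90
  Larch: +45 → 45 < 60
Round 2 — Jasper defaults.
No further defaults.

Calder, Ivory, Larch, Orwell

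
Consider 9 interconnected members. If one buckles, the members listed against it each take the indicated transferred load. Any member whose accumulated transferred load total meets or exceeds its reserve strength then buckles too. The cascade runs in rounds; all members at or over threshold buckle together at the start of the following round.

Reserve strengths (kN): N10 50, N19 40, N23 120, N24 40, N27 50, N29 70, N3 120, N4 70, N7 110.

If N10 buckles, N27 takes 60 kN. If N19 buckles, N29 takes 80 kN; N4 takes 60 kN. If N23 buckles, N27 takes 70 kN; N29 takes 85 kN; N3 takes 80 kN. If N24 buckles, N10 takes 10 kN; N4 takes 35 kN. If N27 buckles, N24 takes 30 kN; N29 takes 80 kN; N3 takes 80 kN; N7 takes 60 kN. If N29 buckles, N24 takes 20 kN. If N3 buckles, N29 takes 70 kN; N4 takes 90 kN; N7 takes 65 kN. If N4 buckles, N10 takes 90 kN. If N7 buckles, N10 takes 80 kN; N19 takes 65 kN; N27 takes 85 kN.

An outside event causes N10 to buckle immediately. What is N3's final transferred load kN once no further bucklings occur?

Round 1 — N10 buckles (initial).
  N27: +60 → 60 ≥ 50
Round 2 — N27 buckles.
  N24: +30 → 30 < 40
  N29: +80 → 80 ≥ 70
  N3: +80 → 80 < 120
  N7: +60 → 60 < 110
Round 3 — N29 buckles.
  N24: +20 → 50 ≥ 40
Round 4 — N24 buckles.
  N4: +35 → 35 < 70
No further bucklings.

80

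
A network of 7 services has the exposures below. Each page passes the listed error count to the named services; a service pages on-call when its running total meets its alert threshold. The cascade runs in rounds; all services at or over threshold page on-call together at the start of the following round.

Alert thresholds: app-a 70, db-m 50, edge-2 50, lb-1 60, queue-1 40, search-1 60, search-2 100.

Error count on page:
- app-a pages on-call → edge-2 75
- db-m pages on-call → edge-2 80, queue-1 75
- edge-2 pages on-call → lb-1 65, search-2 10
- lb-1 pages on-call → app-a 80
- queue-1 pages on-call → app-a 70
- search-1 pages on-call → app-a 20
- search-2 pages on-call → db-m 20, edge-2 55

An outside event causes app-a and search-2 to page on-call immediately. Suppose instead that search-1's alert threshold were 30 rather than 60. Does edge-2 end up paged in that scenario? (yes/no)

yes

With search-1's alert threshold at 30:
Round 1 — app-a, search-2 page on-call (initial).
  db-m: +20 → 20 < 50
  edge-2: +75+55 → 130 ≥ 50
Round 2 — edge-2 pages on-call.
  lb-1: +65 → 65 ≥ 60
Round 3 — lb-1 pages on-call.
No further pages.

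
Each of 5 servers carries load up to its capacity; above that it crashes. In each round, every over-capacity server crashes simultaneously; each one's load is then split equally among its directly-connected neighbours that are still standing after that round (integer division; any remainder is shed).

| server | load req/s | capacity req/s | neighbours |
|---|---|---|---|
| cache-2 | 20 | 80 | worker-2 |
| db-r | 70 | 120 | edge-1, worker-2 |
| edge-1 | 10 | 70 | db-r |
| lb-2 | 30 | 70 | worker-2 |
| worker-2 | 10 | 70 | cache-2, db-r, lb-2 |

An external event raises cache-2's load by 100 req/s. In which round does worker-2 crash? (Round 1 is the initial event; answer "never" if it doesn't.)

Round 1 — cache-2 at 120 > 80. cache-2 crashes.
  cache-2 sheds 120 req/s to worker-2: 120 each.
    worker-2: 10+120 = 130 > 70
Round 2 — worker-2 crashes.
  worker-2 sheds 130 req/s to db-r, lb-2: 65 each.
    db-r: 70+65 = 135 > 120
    lb-2: 30+65 = 95 > 70
Round 3 — db-r, lb-2 crash.
  db-r sheds 135 req/s to edge-1: 135 each.
    edge-1: 10+135 = 145 > 70
  lb-2 sheds 95 req/s: no online neighbours, lost.
Round 4 — edge-1 crashes.
  edge-1 sheds 145 req/s: no online neighbours, lost.
No further crashes.

2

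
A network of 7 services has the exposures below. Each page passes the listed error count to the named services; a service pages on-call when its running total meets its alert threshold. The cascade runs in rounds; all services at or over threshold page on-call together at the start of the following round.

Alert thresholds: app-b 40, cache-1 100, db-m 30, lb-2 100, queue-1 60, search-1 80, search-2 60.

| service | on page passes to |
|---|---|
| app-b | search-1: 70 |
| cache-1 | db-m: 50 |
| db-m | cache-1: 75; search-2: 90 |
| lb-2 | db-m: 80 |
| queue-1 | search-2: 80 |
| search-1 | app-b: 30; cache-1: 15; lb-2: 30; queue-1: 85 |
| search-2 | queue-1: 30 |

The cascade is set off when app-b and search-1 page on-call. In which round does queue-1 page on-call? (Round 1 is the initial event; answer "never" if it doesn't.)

2

Round 1 — app-b, search-1 page on-call (initial).
  cache-1: +15 → 15 < 100
  lb-2: +30 → 30 < 100
  queue-1: +85 → 85 ≥ 60
Round 2 — queue-1 pages on-call.
  search-2: +80 → 80 ≥ 60
Round 3 — search-2 pages on-call.
No further pages.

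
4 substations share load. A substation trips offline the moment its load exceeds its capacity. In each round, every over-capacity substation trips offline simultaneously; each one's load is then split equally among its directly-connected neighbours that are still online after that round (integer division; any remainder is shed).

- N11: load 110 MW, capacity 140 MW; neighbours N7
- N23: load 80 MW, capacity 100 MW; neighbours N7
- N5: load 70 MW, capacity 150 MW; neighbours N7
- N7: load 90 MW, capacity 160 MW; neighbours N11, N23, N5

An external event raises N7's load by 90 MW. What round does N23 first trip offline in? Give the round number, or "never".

Round 1 — N7 at 180 > 160. N7 trips offline.
  N7 sheds 180 MW to N11, N23, N5: 60 each.
    N11: 110+60 = 170 > 140
    N23: 80+60 = 140 > 100
    N5: 70+60 = 130 ≤ 150
Round 2 — N11, N23 trip offline.
  N11 sheds 170 MW: no online neighbours, lost.
  N23 sheds 140 MW: no online neighbours, lost.
No further trips.

2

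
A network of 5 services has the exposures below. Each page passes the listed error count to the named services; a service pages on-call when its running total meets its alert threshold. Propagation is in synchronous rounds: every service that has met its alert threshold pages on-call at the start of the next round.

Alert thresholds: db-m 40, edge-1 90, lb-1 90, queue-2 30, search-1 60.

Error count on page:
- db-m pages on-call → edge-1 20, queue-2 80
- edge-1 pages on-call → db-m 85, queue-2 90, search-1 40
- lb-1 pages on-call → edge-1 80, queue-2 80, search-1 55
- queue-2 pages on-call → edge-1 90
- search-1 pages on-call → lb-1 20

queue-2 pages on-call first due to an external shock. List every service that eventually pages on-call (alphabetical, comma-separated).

db-m, edge-1, queue-2

Round 1 — queue-2 pages on-call (initial).
  edge-1: +90 → 90 ≥ 90
Round 2 — edge-1 pages on-call.
  db-m: +85 → 85 ≥ 40
  search-1: +40 → 40 < 60
Round 3 — db-m pages on-call.
No further pages.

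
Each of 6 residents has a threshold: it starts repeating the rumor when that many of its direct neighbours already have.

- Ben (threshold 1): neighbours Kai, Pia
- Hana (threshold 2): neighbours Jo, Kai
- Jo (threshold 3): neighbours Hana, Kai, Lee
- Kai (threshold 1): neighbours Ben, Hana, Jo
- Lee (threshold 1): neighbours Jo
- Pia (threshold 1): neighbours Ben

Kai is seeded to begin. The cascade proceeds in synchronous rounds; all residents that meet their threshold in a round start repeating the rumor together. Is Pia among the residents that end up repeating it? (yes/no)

Round 1 — Kai starts repeating the rumor (initial).
Round 2 — checking thresholds:
  Ben: 1 of 2 neighbours ≥ 1, starts repeating the rumor.
  Hana: 1 of 2 neighbours < 2, not yet.
  Jo: 1 of 3 neighbours < 3, not yet.
Round 3 — checking thresholds:
  Hana: 1 of 2 neighbours < 2, not yet.
  Jo: 1 of 3 neighbours < 3, not yet.
  Pia: 1 of 1 neighbours ≥ 1, starts repeating the rumor.
Round 4 — no new spreads; cascade stops.

yes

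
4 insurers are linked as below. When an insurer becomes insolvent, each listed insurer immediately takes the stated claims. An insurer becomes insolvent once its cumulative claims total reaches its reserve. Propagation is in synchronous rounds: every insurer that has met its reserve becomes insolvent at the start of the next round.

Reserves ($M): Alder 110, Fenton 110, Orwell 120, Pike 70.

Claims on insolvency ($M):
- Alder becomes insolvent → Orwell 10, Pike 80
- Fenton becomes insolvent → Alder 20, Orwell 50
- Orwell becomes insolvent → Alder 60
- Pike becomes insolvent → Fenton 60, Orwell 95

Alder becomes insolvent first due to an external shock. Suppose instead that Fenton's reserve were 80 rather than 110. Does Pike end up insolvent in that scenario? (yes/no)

With Fenton's reserve at 80:
Round 1 — Alder becomes insolvent (initial).
  Orwell: +10 → 10 < 120
  Pike: +80 → 80 ≥ 70
Round 2 — Pike becomes insolvent.
  Fenton: +60 → 60 < 80
  Orwell: +95 → 105 < 120
No further insolvencies.

yes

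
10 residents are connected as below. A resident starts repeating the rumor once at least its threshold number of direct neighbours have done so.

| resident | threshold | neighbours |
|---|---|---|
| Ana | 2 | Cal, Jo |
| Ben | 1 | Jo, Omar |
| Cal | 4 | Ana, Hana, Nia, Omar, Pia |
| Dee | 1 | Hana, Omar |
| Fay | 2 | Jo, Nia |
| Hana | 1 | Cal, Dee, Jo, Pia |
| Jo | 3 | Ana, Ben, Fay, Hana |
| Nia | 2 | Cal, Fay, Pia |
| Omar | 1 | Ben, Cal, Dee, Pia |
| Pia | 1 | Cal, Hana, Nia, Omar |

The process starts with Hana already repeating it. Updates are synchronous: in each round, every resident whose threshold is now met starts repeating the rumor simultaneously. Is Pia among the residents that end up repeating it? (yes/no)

yes

Round 1 — Hana starts repeating the rumor (initial).
Round 2 — checking thresholds:
  Cal: 1 of 5 neighbours < 4, not yet.
  Dee: 1 of 2 neighbours ≥ 1, starts repeating the rumor.
  Jo: 1 of 4 neighbours < 3, not yet.
  Pia: 1 of 4 neighbours ≥ 1, starts repeating the rumor.
Round 3 — checking thresholds:
  Cal: 2 of 5 neighbours < 4, not yet.
  Jo: 1 of 4 neighbours < 3, not yet.
  Nia: 1 of 3 neighbours < 2, not yet.
  Omar: 2 of 4 neighbours ≥ 1, starts repeating the rumor.
Round 4 — checking thresholds:
  Ben: 1 of 2 neighbours ≥ 1, starts repeating the rumor.
  Cal: 3 of 5 neighbours < 4, not yet.
  Jo: 1 of 4 neighbours < 3, not yet.
  Nia: 1 of 3 neighbours < 2, not yet.
Round 5 — no new spreads; cascade stops.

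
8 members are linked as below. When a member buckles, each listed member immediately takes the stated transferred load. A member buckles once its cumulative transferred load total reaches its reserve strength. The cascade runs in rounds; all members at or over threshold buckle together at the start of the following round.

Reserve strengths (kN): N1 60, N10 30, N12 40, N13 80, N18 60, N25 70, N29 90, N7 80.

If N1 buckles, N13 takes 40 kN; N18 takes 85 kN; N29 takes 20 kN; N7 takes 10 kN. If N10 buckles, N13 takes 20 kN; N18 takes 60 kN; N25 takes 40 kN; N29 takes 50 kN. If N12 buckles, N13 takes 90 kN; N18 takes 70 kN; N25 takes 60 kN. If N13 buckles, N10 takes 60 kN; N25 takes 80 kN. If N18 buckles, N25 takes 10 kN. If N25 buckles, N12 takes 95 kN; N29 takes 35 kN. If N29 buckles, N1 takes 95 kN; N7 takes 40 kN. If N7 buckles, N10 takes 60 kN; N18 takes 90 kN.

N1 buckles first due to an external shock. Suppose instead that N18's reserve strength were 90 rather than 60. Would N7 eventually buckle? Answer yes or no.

With N18's reserve strength at 90:
Round 1 — N1 buckles (initial).
  N13: +40 → 40 < 80
  N18: +85 → 85 < 90
  N29: +20 → 20 < 90
  N7: +10 → 10 < 80
No further bucklings.

no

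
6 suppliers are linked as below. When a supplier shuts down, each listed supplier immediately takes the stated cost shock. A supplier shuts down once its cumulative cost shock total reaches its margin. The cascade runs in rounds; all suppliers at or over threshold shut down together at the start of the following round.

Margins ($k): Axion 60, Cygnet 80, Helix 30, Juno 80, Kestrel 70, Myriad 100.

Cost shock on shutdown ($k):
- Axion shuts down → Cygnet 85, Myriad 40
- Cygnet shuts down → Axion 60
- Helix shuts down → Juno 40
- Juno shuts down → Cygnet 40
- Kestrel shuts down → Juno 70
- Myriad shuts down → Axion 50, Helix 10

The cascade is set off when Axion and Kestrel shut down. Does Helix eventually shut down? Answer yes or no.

Round 1 — Axion, Kestrel shut down (initial).
  Cygnet: +85 → 85 ≥ 80
  Juno: +70 → 70 < 80
  Myriad: +40 → 40 < 100
Round 2 — Cygnet shuts down.
No further shutdowns.

no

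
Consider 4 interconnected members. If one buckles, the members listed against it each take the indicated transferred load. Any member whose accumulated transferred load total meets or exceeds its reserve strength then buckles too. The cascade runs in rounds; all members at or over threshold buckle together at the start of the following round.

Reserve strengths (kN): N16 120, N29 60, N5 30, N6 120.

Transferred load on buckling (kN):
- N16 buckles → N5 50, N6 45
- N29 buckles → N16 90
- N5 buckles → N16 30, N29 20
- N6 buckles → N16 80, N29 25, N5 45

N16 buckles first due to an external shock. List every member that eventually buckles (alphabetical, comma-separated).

Round 1 — N16 buckles (initial).
  N5: +50 → 50 ≥ 30
  N6: +45 → 45 < 120
Round 2 — N5 buckles.
  N29: +20 → 20 < 60
No further bucklings.

N16, N5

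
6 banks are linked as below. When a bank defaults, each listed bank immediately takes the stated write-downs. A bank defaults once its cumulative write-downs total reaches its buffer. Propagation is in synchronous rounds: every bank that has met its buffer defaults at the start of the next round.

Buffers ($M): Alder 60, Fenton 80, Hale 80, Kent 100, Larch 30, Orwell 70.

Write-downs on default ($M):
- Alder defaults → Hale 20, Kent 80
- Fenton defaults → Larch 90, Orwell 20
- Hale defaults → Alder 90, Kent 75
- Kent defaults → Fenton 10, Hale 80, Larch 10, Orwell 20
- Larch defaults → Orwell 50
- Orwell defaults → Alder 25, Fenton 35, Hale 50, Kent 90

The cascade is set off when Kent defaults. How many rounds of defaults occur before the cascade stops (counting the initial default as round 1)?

Round 1 — Kent defaults (initial).
  Fenton: +10 → 10 < 80
  Hale: +80 → 80 ≥ 80
  Larch: +10 → 10 < 30
  Orwell: +20 → 20 < 70
Round 2 — Hale defaults.
  Alder: +90 → 90 ≥ 60
Round 3 — Alder defaults.
No further defaults.

3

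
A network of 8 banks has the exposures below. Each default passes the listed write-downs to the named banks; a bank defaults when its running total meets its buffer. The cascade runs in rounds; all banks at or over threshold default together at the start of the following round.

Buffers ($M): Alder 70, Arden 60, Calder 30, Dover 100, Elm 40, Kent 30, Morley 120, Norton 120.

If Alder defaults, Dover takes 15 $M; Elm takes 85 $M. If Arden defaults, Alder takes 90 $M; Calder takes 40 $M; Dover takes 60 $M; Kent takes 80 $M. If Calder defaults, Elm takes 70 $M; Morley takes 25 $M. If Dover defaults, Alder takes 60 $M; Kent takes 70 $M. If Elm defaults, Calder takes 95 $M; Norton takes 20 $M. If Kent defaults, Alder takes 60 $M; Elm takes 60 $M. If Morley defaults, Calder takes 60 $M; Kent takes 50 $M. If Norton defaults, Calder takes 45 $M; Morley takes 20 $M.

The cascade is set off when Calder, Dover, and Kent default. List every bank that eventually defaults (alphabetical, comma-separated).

Alder, Calder, Dover, Elm, Kent

Round 1 — Calder, Dover, Kent default (initial).
  Alder: +60+60 → 120 ≥ 70
  Elm: +70+60 → 130 ≥ 40
  Morley: +25 → 25 < 120
Round 2 — Alder, Elm default.
  Norton: +20 → 20 < 120
No further defaults.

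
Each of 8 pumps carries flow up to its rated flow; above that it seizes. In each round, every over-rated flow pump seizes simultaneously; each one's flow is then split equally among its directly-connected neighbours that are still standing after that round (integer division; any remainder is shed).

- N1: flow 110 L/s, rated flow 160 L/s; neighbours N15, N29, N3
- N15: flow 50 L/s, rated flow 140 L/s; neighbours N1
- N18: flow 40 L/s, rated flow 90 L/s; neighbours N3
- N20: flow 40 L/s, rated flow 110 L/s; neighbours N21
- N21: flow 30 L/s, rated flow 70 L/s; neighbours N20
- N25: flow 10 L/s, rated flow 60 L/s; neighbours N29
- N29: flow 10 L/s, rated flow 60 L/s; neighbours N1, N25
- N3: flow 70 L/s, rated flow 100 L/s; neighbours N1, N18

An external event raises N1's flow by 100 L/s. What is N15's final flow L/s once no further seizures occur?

120

Round 1 — N1 at 210 > 160. N1 seizes.
  N1 sheds 210 L/s to N15, N29, N3: 70 each.
    N15: 50+70 = 120 ≤ 140
    N29: 10+70 = 80 > 60
    N3: 70+70 = 140 > 100
Round 2 — N29, N3 seize.
  N29 sheds 80 L/s to N25: 80 each.
    N25: 10+80 = 90 > 60
  N3 sheds 140 L/s to N18: 140 each.
    N18: 40+140 = 180 > 90
Round 3 — N18, N25 seize.
  N18 sheds 180 L/s: no online neighbours, lost.
  N25 sheds 90 L/s: no online neighbours, lost.
No further seizures.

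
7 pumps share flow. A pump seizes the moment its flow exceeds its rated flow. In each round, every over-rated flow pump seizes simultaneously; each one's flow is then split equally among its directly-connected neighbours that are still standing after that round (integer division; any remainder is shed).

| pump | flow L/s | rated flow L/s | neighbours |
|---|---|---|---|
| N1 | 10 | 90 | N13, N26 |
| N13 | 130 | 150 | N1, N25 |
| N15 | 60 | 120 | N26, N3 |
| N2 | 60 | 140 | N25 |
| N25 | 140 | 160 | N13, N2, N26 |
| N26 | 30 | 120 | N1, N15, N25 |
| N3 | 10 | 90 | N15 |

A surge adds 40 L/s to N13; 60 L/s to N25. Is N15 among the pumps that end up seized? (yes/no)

yes

Round 1 — N13 at 170 > 150; N25 at 200 > 160. N13, N25 seize.
  N13 sheds 170 L/s to N1: 170 each.
    N1: 10+170 = 180 > 90
  N25 sheds 200 L/s to N2, N26: 100 each.
    N2: 60+100 = 160 > 140
    N26: 30+100 = 130 > 120
Round 2 — N1, N2, N26 seize.
  N1 sheds 180 L/s: no online neighbours, lost.
  N2 sheds 160 L/s: no online neighbours, lost.
  N26 sheds 130 L/s to N15: 130 each.
    N15: 60+130 = 190 > 120
Round 3 — N15 seizes.
  N15 sheds 190 L/s to N3: 190 each.
    N3: 10+190 = 200 > 90
Round 4 — N3 seizes.
  N3 sheds 200 L/s: no online neighbours, lost.
No further seizures.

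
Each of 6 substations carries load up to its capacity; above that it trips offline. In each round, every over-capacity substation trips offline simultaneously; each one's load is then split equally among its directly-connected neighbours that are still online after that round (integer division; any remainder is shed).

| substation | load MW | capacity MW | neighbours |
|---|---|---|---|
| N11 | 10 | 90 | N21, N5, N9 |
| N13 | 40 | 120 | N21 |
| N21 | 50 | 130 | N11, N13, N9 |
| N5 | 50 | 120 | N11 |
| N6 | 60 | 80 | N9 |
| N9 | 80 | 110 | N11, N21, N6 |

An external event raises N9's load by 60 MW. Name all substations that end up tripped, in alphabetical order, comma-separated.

Round 1 — N9 at 140 > 110. N9 trips offline.
  N9 sheds 140 MW to N11, N21, N6: 46 each (2 lost).
    N11: 10+46 = 56 ≤ 90
    N21: 50+46 = 96 ≤ 130
    N6: 60+46 = 106 > 80
Round 2 — N6 trips offline.
  N6 sheds 106 MW: no online neighbours, lost.
No further trips.

N6, N9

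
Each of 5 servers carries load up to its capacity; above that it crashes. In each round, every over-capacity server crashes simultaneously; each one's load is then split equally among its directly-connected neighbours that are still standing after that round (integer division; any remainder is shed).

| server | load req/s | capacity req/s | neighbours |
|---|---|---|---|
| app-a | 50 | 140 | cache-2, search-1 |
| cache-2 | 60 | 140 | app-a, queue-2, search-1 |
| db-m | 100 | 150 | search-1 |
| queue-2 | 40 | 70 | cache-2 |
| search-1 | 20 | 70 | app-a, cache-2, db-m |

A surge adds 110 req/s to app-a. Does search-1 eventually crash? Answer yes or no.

Round 1 — app-a at 160 > 140. app-a crashes.
  app-a sheds 160 req/s to cache-2, search-1: 80 each.
    cache-2: 60+80 = 140 ≤ 140
    search-1: 20+80 = 100 > 70
Round 2 — search-1 crashes.
  search-1 sheds 100 req/s to cache-2, db-m: 50 each.
    cache-2: 140+50 = 190 > 140
    db-m: 100+50 = 150 ≤ 150
Round 3 — cache-2 crashes.
  cache-2 sheds 190 req/s to queue-2: 190 each.
    queue-2: 40+190 = 230 > 70
Round 4 — queue-2 crashes.
  queue-2 sheds 230 req/s: no online neighbours, lost.
No further crashes.

yes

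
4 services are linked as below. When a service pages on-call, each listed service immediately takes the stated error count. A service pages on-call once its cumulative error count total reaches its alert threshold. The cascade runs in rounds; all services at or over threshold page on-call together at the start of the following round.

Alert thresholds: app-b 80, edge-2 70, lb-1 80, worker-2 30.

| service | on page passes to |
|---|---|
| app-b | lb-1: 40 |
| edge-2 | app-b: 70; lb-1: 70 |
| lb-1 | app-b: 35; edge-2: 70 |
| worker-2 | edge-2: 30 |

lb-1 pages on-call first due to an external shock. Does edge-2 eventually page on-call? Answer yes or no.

Round 1 — lb-1 pages on-call (initial).
  app-b: +35 → 35 < 80
  edge-2: +70 → 70 ≥ 70
Round 2 — edge-2 pages on-call.
  app-b: +70 → 105 ≥ 80
Round 3 — app-b pages on-call.
No further pages.

yes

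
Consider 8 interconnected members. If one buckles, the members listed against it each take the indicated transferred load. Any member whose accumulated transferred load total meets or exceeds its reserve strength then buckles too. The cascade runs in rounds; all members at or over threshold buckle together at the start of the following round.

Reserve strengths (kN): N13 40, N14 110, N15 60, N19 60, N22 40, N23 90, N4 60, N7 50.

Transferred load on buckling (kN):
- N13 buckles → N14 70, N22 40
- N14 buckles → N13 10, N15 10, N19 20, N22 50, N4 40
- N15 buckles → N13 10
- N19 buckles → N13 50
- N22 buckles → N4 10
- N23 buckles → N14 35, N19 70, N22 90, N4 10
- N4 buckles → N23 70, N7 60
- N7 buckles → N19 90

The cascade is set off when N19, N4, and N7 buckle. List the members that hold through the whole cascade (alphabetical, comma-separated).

N14, N15, N23

Round 1 — N19, N4, N7 buckle (initial).
  N13: +50 → 50 ≥ 40
  N23: +70 → 70 < 90
Round 2 — N13 buckles.
  N14: +70 → 70 < 110
  N22: +40 → 40 ≥ 40
Round 3 — N22 buckles.
No further bucklings.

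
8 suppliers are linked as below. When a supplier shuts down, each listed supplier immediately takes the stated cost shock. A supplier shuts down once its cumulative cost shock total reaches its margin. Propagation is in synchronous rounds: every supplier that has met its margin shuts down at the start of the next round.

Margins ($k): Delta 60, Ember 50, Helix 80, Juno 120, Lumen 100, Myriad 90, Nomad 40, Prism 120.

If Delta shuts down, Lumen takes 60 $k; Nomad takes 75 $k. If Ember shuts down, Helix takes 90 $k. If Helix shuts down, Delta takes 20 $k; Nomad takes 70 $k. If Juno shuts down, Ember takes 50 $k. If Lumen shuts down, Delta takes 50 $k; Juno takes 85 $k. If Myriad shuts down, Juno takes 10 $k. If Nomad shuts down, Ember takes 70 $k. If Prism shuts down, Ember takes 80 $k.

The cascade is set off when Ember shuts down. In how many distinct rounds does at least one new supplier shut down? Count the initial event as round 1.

3

Round 1 — Ember shuts down (initial).
  Helix: +90 → 90 ≥ 80
Round 2 — Helix shuts down.
  Delta: +20 → 20 < 60
  Nomad: +70 → 70 ≥ 40
Round 3 — Nomad shuts down.
No further shutdowns.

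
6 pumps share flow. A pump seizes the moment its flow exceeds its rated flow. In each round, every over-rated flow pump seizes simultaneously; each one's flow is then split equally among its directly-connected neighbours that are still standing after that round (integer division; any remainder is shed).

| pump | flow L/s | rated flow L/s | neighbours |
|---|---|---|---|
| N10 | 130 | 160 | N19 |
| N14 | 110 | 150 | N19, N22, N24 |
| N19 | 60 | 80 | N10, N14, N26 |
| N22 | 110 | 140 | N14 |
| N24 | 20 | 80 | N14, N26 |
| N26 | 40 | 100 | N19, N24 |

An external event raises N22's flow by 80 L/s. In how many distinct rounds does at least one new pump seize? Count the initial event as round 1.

Round 1 — N22 at 190 > 140. N22 seizes.
  N22 sheds 190 L/s to N14: 190 each.
    N14: 110+190 = 300 > 150
Round 2 — N14 seizes.
  N14 sheds 300 L/s to N19, N24: 150 each.
    N19: 60+150 = 210 > 80
    N24: 20+150 = 170 > 80
Round 3 — N19, N24 seize.
  N19 sheds 210 L/s to N10, N26: 105 each.
    N10: 130+105 = 235 > 160
    N26: 40+105 = 145 > 100
  N24 sheds 170 L/s to N26: 170 each.
    N26: 145+170 = 315 > 100
Round 4 — N10, N26 seize.
  N10 sheds 235 L/s: no online neighbours, lost.
  N26 sheds 315 L/s: no online neighbours, lost.
No further seizures.

4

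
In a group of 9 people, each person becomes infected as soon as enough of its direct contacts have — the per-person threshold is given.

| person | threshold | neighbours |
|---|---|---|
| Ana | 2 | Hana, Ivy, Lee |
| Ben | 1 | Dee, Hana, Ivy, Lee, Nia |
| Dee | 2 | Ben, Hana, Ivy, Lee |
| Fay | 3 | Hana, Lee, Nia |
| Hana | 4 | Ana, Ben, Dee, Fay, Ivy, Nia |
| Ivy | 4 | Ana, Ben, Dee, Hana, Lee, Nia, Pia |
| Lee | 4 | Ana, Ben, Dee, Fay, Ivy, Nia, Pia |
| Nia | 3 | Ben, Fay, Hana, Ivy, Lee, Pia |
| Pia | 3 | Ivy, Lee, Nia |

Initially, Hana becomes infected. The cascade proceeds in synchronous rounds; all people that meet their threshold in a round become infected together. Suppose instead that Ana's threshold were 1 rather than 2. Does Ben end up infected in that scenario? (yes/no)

yes

With Ana's threshold at 1:
Round 1 — Hana becomes infected (initial).
Round 2 — checking thresholds:
  Ana: 1 of 3 neighbours ≥ 1, becomes infected.
  Ben: 1 of 5 neighbours ≥ 1, becomes infected.
  Dee: 1 of 4 neighbours < 2, below threshold.
  Fay: 1 of 3 neighbours < 3, below threshold.
  Ivy: 1 of 7 neighbours < 4, below threshold.
  Nia: 1 of 6 neighbours < 3, below threshold.
Round 3 — checking thresholds:
  Dee: 2 of 4 neighbours ≥ 2, becomes infected.
  Fay: 1 of 3 neighbours < 3, below threshold.
  Ivy: 3 of 7 neighbours < 4, below threshold.
  Lee: 2 of 7 neighbours < 4, below threshold.
  Nia: 2 of 6 neighbours < 3, below threshold.
Round 4 — checking thresholds:
  Fay: 1 of 3 neighbours < 3, below threshold.
  Ivy: 4 of 7 neighbours ≥ 4, becomes infected.
  Lee: 3 of 7 neighbours < 4, below threshold.
  Nia: 2 of 6 neighbours < 3, below threshold.
Round 5 — checking thresholds:
  Fay: 1 of 3 neighbours < 3, below threshold.
  Lee: 4 of 7 neighbours ≥ 4, becomes infected.
  Nia: 3 of 6 neighbours ≥ 3, becomes infected.
  Pia: 1 of 3 neighbours < 3, below threshold.
Round 6 — checking thresholds:
  Fay: 3 of 3 neighbours ≥ 3, becomes infected.
  Pia: 3 of 3 neighbours ≥ 3, becomes infected.
Round 7 — no new infections; cascade stops.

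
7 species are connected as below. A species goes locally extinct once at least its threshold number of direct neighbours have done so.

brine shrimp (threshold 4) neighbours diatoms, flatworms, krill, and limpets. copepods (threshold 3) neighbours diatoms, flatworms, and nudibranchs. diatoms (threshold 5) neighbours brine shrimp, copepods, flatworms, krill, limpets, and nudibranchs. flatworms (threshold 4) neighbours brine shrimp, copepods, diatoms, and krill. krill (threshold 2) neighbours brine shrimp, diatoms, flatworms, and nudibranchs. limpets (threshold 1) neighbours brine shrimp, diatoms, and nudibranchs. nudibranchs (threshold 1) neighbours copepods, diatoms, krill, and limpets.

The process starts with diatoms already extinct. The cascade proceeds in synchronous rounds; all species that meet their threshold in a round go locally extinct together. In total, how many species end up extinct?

Round 1 — diatoms goes locally extinct (initial).
Round 2 — checking thresholds:
  brine shrimp: 1 of 4 neighbours < 4, below threshold.
  copepods: 1 of 3 neighbours < 3, below threshold.
  flatworms: 1 of 4 neighbours < 4, below threshold.
  krill: 1 of 4 neighbours < 2, below threshold.
  limpets: 1 of 3 neighbours ≥ 1, goes locally extinct.
  nudibranchs: 1 of 4 neighbours ≥ 1, goes locally extinct.
Round 3 — checking thresholds:
  brine shrimp: 2 of 4 neighbours < 4, below threshold.
  copepods: 2 of 3 neighbours < 3, below threshold.
  flatworms: 1 of 4 neighbours < 4, below threshold.
  krill: 2 of 4 neighbours ≥ 2, goes locally extinct.
Round 4 — no new extinctions; cascade stops.

4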